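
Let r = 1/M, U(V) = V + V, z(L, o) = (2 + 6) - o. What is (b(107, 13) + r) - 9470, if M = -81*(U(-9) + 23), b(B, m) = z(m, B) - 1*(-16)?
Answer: -3868966/405 ≈ -9553.0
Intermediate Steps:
z(L, o) = 8 - o
U(V) = 2*V
b(B, m) = 24 - B (b(B, m) = (8 - B) - 1*(-16) = (8 - B) + 16 = 24 - B)
M = -405 (M = -81*(2*(-9) + 23) = -81*(-18 + 23) = -81*5 = -405)
r = -1/405 (r = 1/(-405) = -1/405 ≈ -0.0024691)
(b(107, 13) + r) - 9470 = ((24 - 1*107) - 1/405) - 9470 = ((24 - 107) - 1/405) - 9470 = (-83 - 1/405) - 9470 = -33616/405 - 9470 = -3868966/405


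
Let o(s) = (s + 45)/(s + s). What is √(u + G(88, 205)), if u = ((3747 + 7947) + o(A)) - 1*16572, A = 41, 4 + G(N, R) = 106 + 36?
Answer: I*√7966177/41 ≈ 68.84*I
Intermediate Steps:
G(N, R) = 138 (G(N, R) = -4 + (106 + 36) = -4 + 142 = 138)
o(s) = (45 + s)/(2*s) (o(s) = (45 + s)/((2*s)) = (45 + s)*(1/(2*s)) = (45 + s)/(2*s))
u = -199955/41 (u = ((3747 + 7947) + (½)*(45 + 41)/41) - 1*16572 = (11694 + (½)*(1/41)*86) - 16572 = (11694 + 43/41) - 16572 = 479497/41 - 16572 = -199955/41 ≈ -4877.0)
√(u + G(88, 205)) = √(-199955/41 + 138) = √(-194297/41) = I*√7966177/41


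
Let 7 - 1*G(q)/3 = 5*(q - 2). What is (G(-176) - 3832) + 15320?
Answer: 14179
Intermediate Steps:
G(q) = 51 - 15*q (G(q) = 21 - 15*(q - 2) = 21 - 15*(-2 + q) = 21 - 3*(-10 + 5*q) = 21 + (30 - 15*q) = 51 - 15*q)
(G(-176) - 3832) + 15320 = ((51 - 15*(-176)) - 3832) + 15320 = ((51 + 2640) - 3832) + 15320 = (2691 - 3832) + 15320 = -1141 + 15320 = 14179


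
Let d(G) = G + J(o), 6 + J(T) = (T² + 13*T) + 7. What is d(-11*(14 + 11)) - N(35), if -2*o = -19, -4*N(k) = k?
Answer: -103/2 ≈ -51.500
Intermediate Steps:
N(k) = -k/4
o = 19/2 (o = -½*(-19) = 19/2 ≈ 9.5000)
J(T) = 1 + T² + 13*T (J(T) = -6 + ((T² + 13*T) + 7) = -6 + (7 + T² + 13*T) = 1 + T² + 13*T)
d(G) = 859/4 + G (d(G) = G + (1 + (19/2)² + 13*(19/2)) = G + (1 + 361/4 + 247/2) = G + 859/4 = 859/4 + G)
d(-11*(14 + 11)) - N(35) = (859/4 - 11*(14 + 11)) - (-1)*35/4 = (859/4 - 11*25) - 1*(-35/4) = (859/4 - 275) + 35/4 = -241/4 + 35/4 = -103/2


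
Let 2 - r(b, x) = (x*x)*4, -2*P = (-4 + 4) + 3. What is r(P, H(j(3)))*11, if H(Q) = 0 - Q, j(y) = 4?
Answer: -682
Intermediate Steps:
H(Q) = -Q
P = -3/2 (P = -((-4 + 4) + 3)/2 = -(0 + 3)/2 = -½*3 = -3/2 ≈ -1.5000)
r(b, x) = 2 - 4*x² (r(b, x) = 2 - x*x*4 = 2 - x²*4 = 2 - 4*x²)
r(P, H(j(3)))*11 = (2 - 4*(-1*4)²)*11 = (2 - 4*(-4)²)*11 = (2 - 4*16)*11 = (2 - 64)*11 = -62*11 = -682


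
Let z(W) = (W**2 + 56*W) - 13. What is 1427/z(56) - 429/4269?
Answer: 1135584/8906557 ≈ 0.12750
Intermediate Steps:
z(W) = -13 + W**2 + 56*W
1427/z(56) - 429/4269 = 1427/(-13 + 56**2 + 56*56) - 429/4269 = 1427/(-13 + 3136 + 3136) - 429*1/4269 = 1427/6259 - 143/1423 = 1135584/8906557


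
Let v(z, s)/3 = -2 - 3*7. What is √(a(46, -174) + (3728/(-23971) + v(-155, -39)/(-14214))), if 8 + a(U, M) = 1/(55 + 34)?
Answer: I*√1572102289040792766/439484314 ≈ 2.853*I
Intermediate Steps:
a(U, M) = -711/89 (a(U, M) = -8 + 1/(55 + 34) = -8 + 1/89 = -711/89)
v(z, s) = -69 (v(z, s) = 3*(-2 - 3*7) = 3*(-2 - 21) = 3*(-23) = -69)
√(a(46, -174) + (3728/(-23971) + v(-155, -39)/(-14214))) = √(-711/89 + (3728/(-23971) - 69/(-14214))) = √(-711/89 + (3728*(-1/23971) - 69*(-1/14214))) = √(-711/89 + (-3728/23971 + 1/206)) = √(-711/89 - 743997/4938026) = √(-3577152219/439484314) = I*√1572102289040792766/439484314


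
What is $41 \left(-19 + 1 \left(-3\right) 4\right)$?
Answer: $-1271$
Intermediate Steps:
$41 \left(-19 + 1 \left(-3\right) 4\right) = 41 \left(-19 - 12\right) = 41 \left(-31\right) = -1271$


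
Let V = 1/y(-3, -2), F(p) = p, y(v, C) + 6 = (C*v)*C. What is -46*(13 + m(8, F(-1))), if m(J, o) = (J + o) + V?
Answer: -8257/9 ≈ -917.44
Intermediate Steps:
y(v, C) = -6 + v*C² (y(v, C) = -6 + (C*v)*C = -6 + v*C²)
V = -1/18 (V = 1/(-6 - 3*(-2)²) = 1/(-6 - 3*4) = 1/(-6 - 12) = 1/(-18) = -1/18 ≈ -0.055556)
m(J, o) = -1/18 + J + o (m(J, o) = (J + o) - 1/18 = -1/18 + J + o)
-46*(13 + m(8, F(-1))) = -46*(13 + (-1/18 + 8 - 1)) = -46*(13 + 125/18) = -46*359/18 = -8257/9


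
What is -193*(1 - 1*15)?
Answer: 2702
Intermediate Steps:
-193*(1 - 1*15) = -193*(1 - 15) = -193*(-14) = 2702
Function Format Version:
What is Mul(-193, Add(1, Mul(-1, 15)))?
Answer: 2702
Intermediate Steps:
Mul(-193, Add(1, Mul(-1, 15))) = Mul(-193, Add(1, -15)) = Mul(-193, -14) = 2702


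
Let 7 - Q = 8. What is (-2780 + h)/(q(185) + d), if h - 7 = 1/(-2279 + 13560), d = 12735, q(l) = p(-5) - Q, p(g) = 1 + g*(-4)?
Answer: -31282212/143911717 ≈ -0.21737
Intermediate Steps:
Q = -1 (Q = 7 - 1*8 = 7 - 8 = -1)
p(g) = 1 - 4*g
q(l) = 22 (q(l) = (1 - 4*(-5)) - 1*(-1) = (1 + 20) + 1 = 21 + 1 = 22)
h = 78968/11281 (h = 7 + 1/(-2279 + 13560) = 7 + 1/11281 = 78968/11281 ≈ 7.0001)
(-2780 + h)/(q(185) + d) = (-2780 + 78968/11281)/(22 + 12735) = -31282212/11281/12757 = -31282212/11281*1/12757 = -31282212/143911717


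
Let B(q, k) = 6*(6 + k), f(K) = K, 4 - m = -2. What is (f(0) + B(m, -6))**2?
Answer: 0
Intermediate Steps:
m = 6 (m = 4 - 1*(-2) = 4 + 2 = 6)
B(q, k) = 36 + 6*k
(f(0) + B(m, -6))**2 = (0 + (36 + 6*(-6)))**2 = (0 + (36 - 36))**2 = (0 + 0)**2 = 0**2 = 0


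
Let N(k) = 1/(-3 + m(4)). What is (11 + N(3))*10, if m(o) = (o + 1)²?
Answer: 1215/11 ≈ 110.45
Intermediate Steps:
m(o) = (1 + o)²
N(k) = 1/22 (N(k) = 1/(-3 + (1 + 4)²) = 1/(-3 + 5²) = 1/(-3 + 25) = 1/22)
(11 + N(3))*10 = (11 + 1/22)*10 = (243/22)*10 = 1215/11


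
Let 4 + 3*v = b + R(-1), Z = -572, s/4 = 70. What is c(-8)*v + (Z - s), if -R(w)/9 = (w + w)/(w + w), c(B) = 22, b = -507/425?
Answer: -1219004/1275 ≈ -956.08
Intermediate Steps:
b = -507/425 (b = -507*1/425 = -507/425 ≈ -1.1929)
s = 280 (s = 4*70 = 280)
R(w) = -9 (R(w) = -9*(w + w)/(w + w) = -9*2*w/(2*w) = -9*2*w*1/(2*w) = -9*1 = -9)
v = -6032/1275 (v = -4/3 + (-507/425 - 9)/3 = -4/3 + (⅓)*(-4332/425) = -4/3 - 1444/425 = -6032/1275 ≈ -4.7310)
c(-8)*v + (Z - s) = 22*(-6032/1275) + (-572 - 1*280) = -132704/1275 + (-572 - 280) = -132704/1275 - 852 = -1219004/1275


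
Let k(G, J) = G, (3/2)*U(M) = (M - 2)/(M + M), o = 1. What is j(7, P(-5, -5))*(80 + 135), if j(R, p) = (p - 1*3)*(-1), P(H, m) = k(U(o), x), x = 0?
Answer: 2150/3 ≈ 716.67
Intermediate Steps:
U(M) = (-2 + M)/(3*M) (U(M) = 2*((M - 2)/(M + M))/3 = 2*((-2 + M)/((2*M)))/3 = 2*((-2 + M)*(1/(2*M)))/3 = 2*((-2 + M)/(2*M))/3 = (-2 + M)/(3*M))
P(H, m) = -⅓ (P(H, m) = (⅓)*(-2 + 1)/1 = (⅓)*1*(-1) = -⅓)
j(R, p) = 3 - p (j(R, p) = (p - 3)*(-1) = (-3 + p)*(-1) = 3 - p)
j(7, P(-5, -5))*(80 + 135) = (3 - 1*(-⅓))*(80 + 135) = (3 + ⅓)*215 = (10/3)*215 = 2150/3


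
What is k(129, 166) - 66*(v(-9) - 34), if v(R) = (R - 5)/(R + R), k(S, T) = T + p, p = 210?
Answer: 7706/3 ≈ 2568.7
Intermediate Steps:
k(S, T) = 210 + T (k(S, T) = T + 210 = 210 + T)
v(R) = (-5 + R)/(2*R) (v(R) = (-5 + R)/((2*R)) = (-5 + R)*(1/(2*R)) = (-5 + R)/(2*R))
k(129, 166) - 66*(v(-9) - 34) = (210 + 166) - 66*((1/2)*(-5 - 9)/(-9) - 34) = 376 - 66*((1/2)*(-1/9)*(-14) - 34) = 376 - 66*(7/9 - 34) = 376 - 66*(-299)/9 = 376 - 1*(-6578/3) = 376 + 6578/3 = 7706/3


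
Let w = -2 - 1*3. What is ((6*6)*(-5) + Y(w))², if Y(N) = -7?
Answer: 34969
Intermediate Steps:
w = -5 (w = -2 - 3 = -5)
((6*6)*(-5) + Y(w))² = ((6*6)*(-5) - 7)² = (36*(-5) - 7)² = (-180 - 7)² = (-187)² = 34969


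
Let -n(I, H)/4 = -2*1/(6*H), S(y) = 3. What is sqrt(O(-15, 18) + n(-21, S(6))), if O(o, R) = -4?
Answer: 4*I*sqrt(2)/3 ≈ 1.8856*I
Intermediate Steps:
n(I, H) = 4/(3*H) (n(I, H) = -(-8)/(6*H) = -(-8)*1/(6*H) = -(-4)/(3*H) = 4/(3*H))
sqrt(O(-15, 18) + n(-21, S(6))) = sqrt(-4 + (4/3)/3) = sqrt(-4 + (4/3)*(1/3)) = sqrt(-4 + 4/9) = sqrt(-32/9) = 4*I*sqrt(2)/3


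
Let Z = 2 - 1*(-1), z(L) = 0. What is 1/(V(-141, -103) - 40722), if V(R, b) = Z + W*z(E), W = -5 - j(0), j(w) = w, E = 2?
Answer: -1/40719 ≈ -2.4559e-5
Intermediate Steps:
Z = 3 (Z = 2 + 1 = 3)
W = -5 (W = -5 - 1*0 = -5 + 0 = -5)
V(R, b) = 3 (V(R, b) = 3 - 5*0 = 3 + 0 = 3)
1/(V(-141, -103) - 40722) = 1/(3 - 40722) = 1/(-40719) = -1/40719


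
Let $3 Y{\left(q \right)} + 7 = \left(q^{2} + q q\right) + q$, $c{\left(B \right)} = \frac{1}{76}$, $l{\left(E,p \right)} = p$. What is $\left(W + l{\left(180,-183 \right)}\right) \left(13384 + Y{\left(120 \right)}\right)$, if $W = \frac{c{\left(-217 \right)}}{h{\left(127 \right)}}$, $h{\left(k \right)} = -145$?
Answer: $- \frac{1466112547}{348} \approx -4.213 \cdot 10^{6}$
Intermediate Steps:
$c{\left(B \right)} = \frac{1}{76}$
$W = - \frac{1}{11020}$ ($W = \frac{1}{76 \left(-145\right)} = \frac{1}{76} \left(- \frac{1}{145}\right) = - \frac{1}{11020} \approx -9.0744 \cdot 10^{-5}$)
$Y{\left(q \right)} = - \frac{7}{3} + \frac{q}{3} + \frac{2 q^{2}}{3}$ ($Y{\left(q \right)} = - \frac{7}{3} + \frac{\left(q^{2} + q q\right) + q}{3} = - \frac{7}{3} + \frac{\left(q^{2} + q^{2}\right) + q}{3} = - \frac{7}{3} + \frac{2 q^{2} + q}{3} = - \frac{7}{3} + \frac{q + 2 q^{2}}{3} = - \frac{7}{3} + \left(\frac{q}{3} + \frac{2 q^{2}}{3}\right) = - \frac{7}{3} + \frac{q}{3} + \frac{2 q^{2}}{3}$)
$\left(W + l{\left(180,-183 \right)}\right) \left(13384 + Y{\left(120 \right)}\right) = \left(- \frac{1}{11020} - 183\right) \left(13384 + \left(- \frac{7}{3} + \frac{1}{3} \cdot 120 + \frac{2 \cdot 120^{2}}{3}\right)\right) = - \frac{2016661 \left(13384 + \left(- \frac{7}{3} + 40 + \frac{2}{3} \cdot 14400\right)\right)}{11020} = - \frac{2016661 \left(13384 + \left(- \frac{7}{3} + 40 + 9600\right)\right)}{11020} = - \frac{2016661 \left(13384 + \frac{28913}{3}\right)}{11020} = \left(- \frac{2016661}{11020}\right) \frac{69065}{3} = - \frac{1466112547}{348}$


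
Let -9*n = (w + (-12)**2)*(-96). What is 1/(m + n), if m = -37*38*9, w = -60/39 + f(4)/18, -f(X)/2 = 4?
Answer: -351/3909842 ≈ -8.9773e-5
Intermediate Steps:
f(X) = -8 (f(X) = -2*4 = -8)
w = -232/117 (w = -60/39 - 8/18 = -60*1/39 - 8*1/18 = -20/13 - 4/9 = -232/117 ≈ -1.9829)
m = -12654 (m = -1406*9 = -12654)
n = 531712/351 (n = -(-232/117 + (-12)**2)*(-96)/9 = -(-232/117 + 144)*(-96)/9 = -16616*(-96)/1053 = -1/9*(-531712/39) = 531712/351 ≈ 1514.8)
1/(m + n) = 1/(-12654 + 531712/351) = 1/(-3909842/351) = -351/3909842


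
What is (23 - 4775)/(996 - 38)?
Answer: -2376/479 ≈ -4.9603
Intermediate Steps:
(23 - 4775)/(996 - 38) = -4752/958 = -4752*1/958 = -2376/479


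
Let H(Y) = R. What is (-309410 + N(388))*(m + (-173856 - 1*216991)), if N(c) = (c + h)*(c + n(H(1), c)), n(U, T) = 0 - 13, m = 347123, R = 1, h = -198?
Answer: 10413307840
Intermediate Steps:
H(Y) = 1
n(U, T) = -13
N(c) = (-198 + c)*(-13 + c) (N(c) = (c - 198)*(c - 13) = (-198 + c)*(-13 + c))
(-309410 + N(388))*(m + (-173856 - 1*216991)) = (-309410 + (2574 + 388**2 - 211*388))*(347123 + (-173856 - 1*216991)) = (-309410 + (2574 + 150544 - 81868))*(347123 + (-173856 - 216991)) = (-309410 + 71250)*(347123 - 390847) = -238160*(-43724) = 10413307840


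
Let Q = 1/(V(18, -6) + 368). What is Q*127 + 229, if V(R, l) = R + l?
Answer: 87147/380 ≈ 229.33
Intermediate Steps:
Q = 1/380 (Q = 1/((18 - 6) + 368) = 1/(12 + 368) = 1/380 ≈ 0.0026316)
Q*127 + 229 = (1/380)*127 + 229 = 127/380 + 229 = 87147/380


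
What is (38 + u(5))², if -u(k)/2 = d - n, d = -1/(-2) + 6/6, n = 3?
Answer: 1681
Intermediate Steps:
d = 3/2 (d = -1*(-½) + 6*(⅙) = ½ + 1 = 3/2 ≈ 1.5000)
u(k) = 3 (u(k) = -2*(3/2 - 1*3) = -2*(3/2 - 3) = -2*(-3/2) = 3)
(38 + u(5))² = (38 + 3)² = 41² = 1681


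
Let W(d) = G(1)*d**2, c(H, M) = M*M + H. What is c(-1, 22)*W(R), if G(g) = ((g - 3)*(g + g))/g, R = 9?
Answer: -156492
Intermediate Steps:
c(H, M) = H + M**2 (c(H, M) = M**2 + H = H + M**2)
G(g) = -6 + 2*g (G(g) = ((-3 + g)*(2*g))/g = (2*g*(-3 + g))/g = -6 + 2*g)
W(d) = -4*d**2 (W(d) = (-6 + 2*1)*d**2 = (-6 + 2)*d**2 = -4*d**2)
c(-1, 22)*W(R) = (-1 + 22**2)*(-4*9**2) = (-1 + 484)*(-4*81) = 483*(-324) = -156492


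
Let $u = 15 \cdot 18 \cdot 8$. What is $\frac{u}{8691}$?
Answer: $\frac{720}{2897} \approx 0.24853$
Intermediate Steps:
$u = 2160$ ($u = 270 \cdot 8 = 2160$)
$\frac{u}{8691} = \frac{2160}{8691} = 2160 \cdot \frac{1}{8691} = \frac{720}{2897}$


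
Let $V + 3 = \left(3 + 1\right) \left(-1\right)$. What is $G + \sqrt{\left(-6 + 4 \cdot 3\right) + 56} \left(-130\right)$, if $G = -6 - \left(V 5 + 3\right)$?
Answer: $26 - 130 \sqrt{62} \approx -997.62$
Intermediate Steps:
$V = -7$ ($V = -3 + \left(3 + 1\right) \left(-1\right) = -3 + 4 \left(-1\right) = -3 - 4 = -7$)
$G = 26$ ($G = -6 - \left(\left(-7\right) 5 + 3\right) = -6 - \left(-35 + 3\right) = -6 - -32 = -6 + 32 = 26$)
$G + \sqrt{\left(-6 + 4 \cdot 3\right) + 56} \left(-130\right) = 26 + \sqrt{\left(-6 + 4 \cdot 3\right) + 56} \left(-130\right) = 26 + \sqrt{\left(-6 + 12\right) + 56} \left(-130\right) = 26 + \sqrt{6 + 56} \left(-130\right) = 26 + \sqrt{62} \left(-130\right) = 26 - 130 \sqrt{62}$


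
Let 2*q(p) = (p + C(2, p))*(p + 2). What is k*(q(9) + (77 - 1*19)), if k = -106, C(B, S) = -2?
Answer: -10229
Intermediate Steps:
q(p) = (-2 + p)*(2 + p)/2 (q(p) = ((p - 2)*(p + 2))/2 = ((-2 + p)*(2 + p))/2 = (-2 + p)*(2 + p)/2)
k*(q(9) + (77 - 1*19)) = -106*((-2 + (1/2)*9**2) + (77 - 1*19)) = -106*((-2 + (1/2)*81) + (77 - 19)) = -106*((-2 + 81/2) + 58) = -106*(77/2 + 58) = -106*193/2 = -10229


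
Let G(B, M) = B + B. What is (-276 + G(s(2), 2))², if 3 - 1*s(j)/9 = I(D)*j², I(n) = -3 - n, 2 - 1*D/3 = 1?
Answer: 44100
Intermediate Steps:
D = 3 (D = 6 - 3*1 = 6 - 3 = 3)
s(j) = 27 + 54*j² (s(j) = 27 - 9*(-3 - 1*3)*j² = 27 - 9*(-3 - 3)*j² = 27 - (-54)*j² = 27 + 54*j²)
G(B, M) = 2*B
(-276 + G(s(2), 2))² = (-276 + 2*(27 + 54*2²))² = (-276 + 2*(27 + 54*4))² = (-276 + 2*(27 + 216))² = (-276 + 2*243)² = (-276 + 486)² = 210² = 44100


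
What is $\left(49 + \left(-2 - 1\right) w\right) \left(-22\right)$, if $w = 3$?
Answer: $-880$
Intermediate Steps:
$\left(49 + \left(-2 - 1\right) w\right) \left(-22\right) = \left(49 + \left(-2 - 1\right) 3\right) \left(-22\right) = \left(49 - 9\right) \left(-22\right) = 40 \left(-22\right) = -880$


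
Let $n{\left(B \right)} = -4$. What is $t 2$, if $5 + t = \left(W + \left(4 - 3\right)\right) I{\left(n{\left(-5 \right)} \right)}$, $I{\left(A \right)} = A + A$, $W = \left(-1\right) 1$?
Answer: $-10$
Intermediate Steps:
$W = -1$
$I{\left(A \right)} = 2 A$
$t = -5$ ($t = -5 + \left(-1 + \left(4 - 3\right)\right) 2 \left(-4\right) = -5 + \left(-1 + \left(4 - 3\right)\right) \left(-8\right) = -5 + \left(-1 + 1\right) \left(-8\right) = -5 + 0 \left(-8\right) = -5 + 0 = -5$)
$t 2 = \left(-5\right) 2 = -10$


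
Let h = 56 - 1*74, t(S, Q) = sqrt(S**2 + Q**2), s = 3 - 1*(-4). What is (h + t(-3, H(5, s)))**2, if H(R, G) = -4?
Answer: 169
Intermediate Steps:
s = 7 (s = 3 + 4 = 7)
t(S, Q) = sqrt(Q**2 + S**2)
h = -18 (h = 56 - 74 = -18)
(h + t(-3, H(5, s)))**2 = (-18 + sqrt((-4)**2 + (-3)**2))**2 = (-18 + sqrt(16 + 9))**2 = (-18 + sqrt(25))**2 = (-18 + 5)**2 = (-13)**2 = 169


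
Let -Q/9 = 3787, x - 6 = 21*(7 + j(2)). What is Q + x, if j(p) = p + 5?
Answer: -33783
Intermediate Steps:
j(p) = 5 + p
x = 300 (x = 6 + 21*(7 + (5 + 2)) = 6 + 21*(7 + 7) = 6 + 21*14 = 6 + 294 = 300)
Q = -34083 (Q = -9*3787 = -34083)
Q + x = -34083 + 300 = -33783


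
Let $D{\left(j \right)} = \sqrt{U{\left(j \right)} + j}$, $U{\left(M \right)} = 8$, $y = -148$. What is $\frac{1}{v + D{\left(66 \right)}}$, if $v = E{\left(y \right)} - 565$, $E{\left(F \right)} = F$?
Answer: $- \frac{713}{508295} - \frac{\sqrt{74}}{508295} \approx -0.0014197$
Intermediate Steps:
$D{\left(j \right)} = \sqrt{8 + j}$
$v = -713$ ($v = -148 - 565 = -713$)
$\frac{1}{v + D{\left(66 \right)}} = \frac{1}{-713 + \sqrt{8 + 66}} = \frac{1}{-713 + \sqrt{74}}$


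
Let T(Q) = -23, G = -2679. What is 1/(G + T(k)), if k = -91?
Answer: -1/2702 ≈ -0.00037010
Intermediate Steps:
1/(G + T(k)) = 1/(-2679 - 23) = 1/(-2702) = -1/2702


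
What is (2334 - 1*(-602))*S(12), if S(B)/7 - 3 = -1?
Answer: 41104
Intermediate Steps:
S(B) = 14 (S(B) = 21 + 7*(-1) = 21 - 7 = 14)
(2334 - 1*(-602))*S(12) = (2334 - 1*(-602))*14 = (2334 + 602)*14 = 2936*14 = 41104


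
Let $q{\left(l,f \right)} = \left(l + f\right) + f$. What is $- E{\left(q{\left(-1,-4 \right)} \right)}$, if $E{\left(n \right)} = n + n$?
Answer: $18$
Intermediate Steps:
$q{\left(l,f \right)} = l + 2 f$ ($q{\left(l,f \right)} = \left(f + l\right) + f = l + 2 f$)
$E{\left(n \right)} = 2 n$
$- E{\left(q{\left(-1,-4 \right)} \right)} = - 2 \left(-1 + 2 \left(-4\right)\right) = - 2 \left(-1 - 8\right) = - 2 \left(-9\right) = \left(-1\right) \left(-18\right) = 18$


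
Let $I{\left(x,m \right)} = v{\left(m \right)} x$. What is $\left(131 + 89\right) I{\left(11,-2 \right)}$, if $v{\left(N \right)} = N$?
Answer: $-4840$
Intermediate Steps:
$I{\left(x,m \right)} = m x$
$\left(131 + 89\right) I{\left(11,-2 \right)} = \left(131 + 89\right) \left(\left(-2\right) 11\right) = 220 \left(-22\right) = -4840$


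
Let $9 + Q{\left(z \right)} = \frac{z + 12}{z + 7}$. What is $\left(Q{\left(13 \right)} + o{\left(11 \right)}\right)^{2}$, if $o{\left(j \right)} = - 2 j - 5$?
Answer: $\frac{19321}{16} \approx 1207.6$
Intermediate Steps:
$Q{\left(z \right)} = -9 + \frac{12 + z}{7 + z}$ ($Q{\left(z \right)} = -9 + \frac{z + 12}{z + 7} = -9 + \frac{12 + z}{7 + z}$)
$o{\left(j \right)} = -5 - 2 j$
$\left(Q{\left(13 \right)} + o{\left(11 \right)}\right)^{2} = \left(\frac{-51 - 104}{7 + 13} - 27\right)^{2} = \left(\frac{-51 - 104}{20} - 27\right)^{2} = \left(\frac{1}{20} \left(-155\right) - 27\right)^{2} = \left(- \frac{31}{4} - 27\right)^{2} = \left(- \frac{139}{4}\right)^{2} = \frac{19321}{16}$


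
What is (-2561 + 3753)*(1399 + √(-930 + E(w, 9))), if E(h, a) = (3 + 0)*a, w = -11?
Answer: 1667608 + 1192*I*√903 ≈ 1.6676e+6 + 35820.0*I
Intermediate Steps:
E(h, a) = 3*a
(-2561 + 3753)*(1399 + √(-930 + E(w, 9))) = (-2561 + 3753)*(1399 + √(-930 + 3*9)) = 1192*(1399 + √(-930 + 27)) = 1192*(1399 + √(-903)) = 1192*(1399 + I*√903) = 1667608 + 1192*I*√903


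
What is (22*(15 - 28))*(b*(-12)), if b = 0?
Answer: 0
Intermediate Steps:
(22*(15 - 28))*(b*(-12)) = (22*(15 - 28))*(0*(-12)) = (22*(-13))*0 = -286*0 = 0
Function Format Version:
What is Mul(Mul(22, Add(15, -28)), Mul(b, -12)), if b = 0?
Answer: 0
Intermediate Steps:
Mul(Mul(22, Add(15, -28)), Mul(b, -12)) = Mul(Mul(22, Add(15, -28)), Mul(0, -12)) = Mul(Mul(22, -13), 0) = Mul(-286, 0) = 0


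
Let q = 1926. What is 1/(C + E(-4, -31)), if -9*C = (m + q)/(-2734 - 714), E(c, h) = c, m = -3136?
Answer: -15516/62669 ≈ -0.24759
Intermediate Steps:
C = -605/15516 (C = -(-3136 + 1926)/(9*(-2734 - 714)) = -(-1210)/(9*(-3448)) = -(-1210)*(-1)/(9*3448) = -⅑*605/1724 = -605/15516 ≈ -0.038992)
1/(C + E(-4, -31)) = 1/(-605/15516 - 4) = 1/(-62669/15516) = -15516/62669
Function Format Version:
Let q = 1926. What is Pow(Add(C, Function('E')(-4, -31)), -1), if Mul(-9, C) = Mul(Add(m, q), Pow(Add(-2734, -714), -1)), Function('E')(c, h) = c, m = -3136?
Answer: Rational(-15516, 62669) ≈ -0.24759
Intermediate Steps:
C = Rational(-605, 15516) (C = Mul(Rational(-1, 9), Mul(Add(-3136, 1926), Pow(Add(-2734, -714), -1))) = Mul(Rational(-1, 9), Mul(-1210, Pow(-3448, -1))) = Mul(Rational(-1, 9), Mul(-1210, Rational(-1, 3448))) = Mul(Rational(-1, 9), Rational(605, 1724)) = Rational(-605, 15516) ≈ -0.038992)
Pow(Add(C, Function('E')(-4, -31)), -1) = Pow(Add(Rational(-605, 15516), -4), -1) = Pow(Rational(-62669, 15516), -1) = Rational(-15516, 62669)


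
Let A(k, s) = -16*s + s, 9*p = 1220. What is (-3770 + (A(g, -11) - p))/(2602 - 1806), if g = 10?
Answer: -33665/7164 ≈ -4.6992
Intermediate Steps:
p = 1220/9 (p = (⅑)*1220 = 1220/9 ≈ 135.56)
A(k, s) = -15*s
(-3770 + (A(g, -11) - p))/(2602 - 1806) = (-3770 + (-15*(-11) - 1*1220/9))/(2602 - 1806) = (-3770 + (165 - 1220/9))/796 = (-3770 + 265/9)*(1/796) = -33665/9*1/796 = -33665/7164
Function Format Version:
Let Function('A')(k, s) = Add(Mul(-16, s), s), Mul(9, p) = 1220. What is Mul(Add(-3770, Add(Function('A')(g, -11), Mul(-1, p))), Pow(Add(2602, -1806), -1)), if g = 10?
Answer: Rational(-33665, 7164) ≈ -4.6992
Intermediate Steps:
p = Rational(1220, 9) (p = Mul(Rational(1, 9), 1220) = Rational(1220, 9) ≈ 135.56)
Function('A')(k, s) = Mul(-15, s)
Mul(Add(-3770, Add(Function('A')(g, -11), Mul(-1, p))), Pow(Add(2602, -1806), -1)) = Mul(Add(-3770, Add(Mul(-15, -11), Mul(-1, Rational(1220, 9)))), Pow(Add(2602, -1806), -1)) = Mul(Add(-3770, Add(165, Rational(-1220, 9))), Pow(796, -1)) = Mul(Add(-3770, Rational(265, 9)), Rational(1, 796)) = Mul(Rational(-33665, 9), Rational(1, 796)) = Rational(-33665, 7164)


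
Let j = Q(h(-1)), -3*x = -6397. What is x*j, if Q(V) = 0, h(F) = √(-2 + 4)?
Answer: 0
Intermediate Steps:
x = 6397/3 (x = -⅓*(-6397) = 6397/3 ≈ 2132.3)
h(F) = √2
j = 0
x*j = (6397/3)*0 = 0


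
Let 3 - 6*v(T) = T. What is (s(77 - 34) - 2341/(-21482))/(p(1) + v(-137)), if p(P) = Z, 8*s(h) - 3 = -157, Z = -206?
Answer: 2467125/23544272 ≈ 0.10479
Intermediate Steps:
s(h) = -77/4 (s(h) = 3/8 + (⅛)*(-157) = 3/8 - 157/8 = -77/4)
p(P) = -206
v(T) = ½ - T/6
(s(77 - 34) - 2341/(-21482))/(p(1) + v(-137)) = (-77/4 - 2341/(-21482))/(-206 + (½ - ⅙*(-137))) = (-77/4 - 2341*(-1/21482))/(-206 + (½ + 137/6)) = (-77/4 + 2341/21482)/(-206 + 70/3) = -822375/(42964*(-548/3)) = -822375/42964*(-3/548) = 2467125/23544272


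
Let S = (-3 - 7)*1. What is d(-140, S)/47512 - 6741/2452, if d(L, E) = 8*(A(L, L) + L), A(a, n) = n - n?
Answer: -40378079/14562428 ≈ -2.7728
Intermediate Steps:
A(a, n) = 0
S = -10 (S = -10*1 = -10)
d(L, E) = 8*L (d(L, E) = 8*(0 + L) = 8*L)
d(-140, S)/47512 - 6741/2452 = (8*(-140))/47512 - 6741/2452 = -1120*1/47512 - 6741*1/2452 = -140/5939 - 6741/2452 = -40378079/14562428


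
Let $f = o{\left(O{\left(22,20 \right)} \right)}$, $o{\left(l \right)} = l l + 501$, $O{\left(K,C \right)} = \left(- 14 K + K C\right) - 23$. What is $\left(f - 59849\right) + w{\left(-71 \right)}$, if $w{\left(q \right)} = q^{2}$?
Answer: $-42426$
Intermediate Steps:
$O{\left(K,C \right)} = -23 - 14 K + C K$ ($O{\left(K,C \right)} = \left(- 14 K + C K\right) - 23 = -23 - 14 K + C K$)
$o{\left(l \right)} = 501 + l^{2}$ ($o{\left(l \right)} = l^{2} + 501 = 501 + l^{2}$)
$f = 12382$ ($f = 501 + \left(-23 - 308 + 20 \cdot 22\right)^{2} = 501 + \left(-23 - 308 + 440\right)^{2} = 501 + 109^{2} = 501 + 11881 = 12382$)
$\left(f - 59849\right) + w{\left(-71 \right)} = \left(12382 - 59849\right) + \left(-71\right)^{2} = -47467 + 5041 = -42426$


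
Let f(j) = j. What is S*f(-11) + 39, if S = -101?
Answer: 1150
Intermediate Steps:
S*f(-11) + 39 = -101*(-11) + 39 = 1111 + 39 = 1150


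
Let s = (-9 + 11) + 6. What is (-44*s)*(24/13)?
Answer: -8448/13 ≈ -649.85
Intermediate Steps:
s = 8 (s = 2 + 6 = 8)
(-44*s)*(24/13) = (-44*8)*(24/13) = -8448/13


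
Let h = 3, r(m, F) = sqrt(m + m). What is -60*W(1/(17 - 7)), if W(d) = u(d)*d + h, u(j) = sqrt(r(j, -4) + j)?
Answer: -180 - 3*sqrt(10 + 20*sqrt(5))/5 ≈ -184.44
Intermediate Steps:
r(m, F) = sqrt(2)*sqrt(m) (r(m, F) = sqrt(2*m) = sqrt(2)*sqrt(m))
u(j) = sqrt(j + sqrt(2)*sqrt(j)) (u(j) = sqrt(sqrt(2)*sqrt(j) + j) = sqrt(j + sqrt(2)*sqrt(j)))
W(d) = 3 + d*sqrt(d + sqrt(2)*sqrt(d)) (W(d) = sqrt(d + sqrt(2)*sqrt(d))*d + 3 = d*sqrt(d + sqrt(2)*sqrt(d)) + 3 = 3 + d*sqrt(d + sqrt(2)*sqrt(d)))
-60*W(1/(17 - 7)) = -60*(3 + sqrt(1/(17 - 7) + sqrt(2)*sqrt(1/(17 - 7)))/(17 - 7)) = -60*(3 + sqrt(1/10 + sqrt(2)*sqrt(1/10))/10) = -60*(3 + sqrt(1/10 + sqrt(2)*(sqrt(10)/10))/10) = -60*(3 + sqrt(1/10 + sqrt(5)/5)/10) = -180 - 6*sqrt(1/10 + sqrt(5)/5)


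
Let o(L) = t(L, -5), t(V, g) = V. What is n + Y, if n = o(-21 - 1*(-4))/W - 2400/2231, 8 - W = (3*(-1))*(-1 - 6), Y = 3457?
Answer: 100270098/29003 ≈ 3457.2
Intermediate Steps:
o(L) = L
W = -13 (W = 8 - 3*(-1)*(-1 - 6) = 8 - (-3)*(-7) = 8 - 1*21 = 8 - 21 = -13)
n = 6727/29003 (n = (-21 - 1*(-4))/(-13) - 2400/2231 = (-21 + 4)*(-1/13) - 2400*1/2231 = -17*(-1/13) - 2400/2231 = 17/13 - 2400/2231 = 6727/29003 ≈ 0.23194)
n + Y = 6727/29003 + 3457 = 100270098/29003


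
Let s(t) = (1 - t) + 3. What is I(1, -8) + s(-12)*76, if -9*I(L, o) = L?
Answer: 10943/9 ≈ 1215.9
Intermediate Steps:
I(L, o) = -L/9
s(t) = 4 - t
I(1, -8) + s(-12)*76 = -⅑*1 + (4 - 1*(-12))*76 = -⅑ + (4 + 12)*76 = -⅑ + 16*76 = -⅑ + 1216 = 10943/9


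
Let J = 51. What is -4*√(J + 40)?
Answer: -4*√91 ≈ -38.158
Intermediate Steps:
-4*√(J + 40) = -4*√(51 + 40) = -4*√91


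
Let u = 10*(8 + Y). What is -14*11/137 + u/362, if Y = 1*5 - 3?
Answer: -21024/24797 ≈ -0.84784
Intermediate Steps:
Y = 2 (Y = 5 - 3 = 2)
u = 100 (u = 10*(8 + 2) = 10*10 = 100)
-14*11/137 + u/362 = -14*11/137 + 100/362 = -154*1/137 + 100*(1/362) = -154/137 + 50/181 = -21024/24797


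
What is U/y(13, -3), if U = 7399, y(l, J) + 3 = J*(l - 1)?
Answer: -7399/39 ≈ -189.72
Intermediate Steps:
y(l, J) = -3 + J*(-1 + l) (y(l, J) = -3 + J*(l - 1) = -3 + J*(-1 + l))
U/y(13, -3) = 7399/(-3 - 1*(-3) - 3*13) = 7399/(-3 + 3 - 39) = 7399/(-39) = 7399*(-1/39) = -7399/39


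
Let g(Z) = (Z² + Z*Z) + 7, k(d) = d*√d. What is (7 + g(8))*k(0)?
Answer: 0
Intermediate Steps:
k(d) = d^(3/2)
g(Z) = 7 + 2*Z² (g(Z) = (Z² + Z²) + 7 = 2*Z² + 7 = 7 + 2*Z²)
(7 + g(8))*k(0) = (7 + (7 + 2*8²))*0^(3/2) = (7 + (7 + 2*64))*0 = (7 + (7 + 128))*0 = (7 + 135)*0 = 142*0 = 0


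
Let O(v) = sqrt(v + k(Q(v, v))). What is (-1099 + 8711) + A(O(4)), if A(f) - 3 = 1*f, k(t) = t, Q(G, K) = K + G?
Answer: 7615 + 2*sqrt(3) ≈ 7618.5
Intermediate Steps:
Q(G, K) = G + K
O(v) = sqrt(3)*sqrt(v) (O(v) = sqrt(v + (v + v)) = sqrt(v + 2*v) = sqrt(3*v) = sqrt(3)*sqrt(v))
A(f) = 3 + f (A(f) = 3 + 1*f = 3 + f)
(-1099 + 8711) + A(O(4)) = (-1099 + 8711) + (3 + sqrt(3)*sqrt(4)) = 7612 + (3 + sqrt(3)*2) = 7612 + (3 + 2*sqrt(3)) = 7615 + 2*sqrt(3)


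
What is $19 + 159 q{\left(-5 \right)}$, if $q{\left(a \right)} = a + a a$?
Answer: $3199$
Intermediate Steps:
$q{\left(a \right)} = a + a^{2}$
$19 + 159 q{\left(-5 \right)} = 19 + 159 \left(- 5 \left(1 - 5\right)\right) = 19 + 159 \left(\left(-5\right) \left(-4\right)\right) = 19 + 159 \cdot 20 = 19 + 3180 = 3199$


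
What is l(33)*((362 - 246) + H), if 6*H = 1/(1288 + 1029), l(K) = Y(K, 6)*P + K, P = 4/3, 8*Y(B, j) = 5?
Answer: 46766357/11916 ≈ 3924.7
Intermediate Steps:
Y(B, j) = 5/8 (Y(B, j) = (1/8)*5 = 5/8)
P = 4/3 (P = 4*(1/3) = 4/3 ≈ 1.3333)
l(K) = 5/6 + K (l(K) = (5/8)*(4/3) + K = 5/6 + K)
H = 1/13902 (H = 1/(6*(1288 + 1029)) = (1/6)/2317 = (1/6)*(1/2317) = 1/13902 ≈ 7.1932e-5)
l(33)*((362 - 246) + H) = (5/6 + 33)*((362 - 246) + 1/13902) = 203*(116 + 1/13902)/6 = (203/6)*(1612633/13902) = 46766357/11916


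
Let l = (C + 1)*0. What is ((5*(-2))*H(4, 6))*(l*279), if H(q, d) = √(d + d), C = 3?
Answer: 0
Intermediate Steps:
H(q, d) = √2*√d (H(q, d) = √(2*d) = √2*√d)
l = 0 (l = (3 + 1)*0 = 4*0 = 0)
((5*(-2))*H(4, 6))*(l*279) = ((5*(-2))*(√2*√6))*(0*279) = -20*√3*0 = 0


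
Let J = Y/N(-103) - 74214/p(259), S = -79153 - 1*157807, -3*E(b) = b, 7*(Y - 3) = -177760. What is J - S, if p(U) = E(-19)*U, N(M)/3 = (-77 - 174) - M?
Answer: 736508803/3108 ≈ 2.3697e+5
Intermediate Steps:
Y = -177739/7 (Y = 3 + (⅐)*(-177760) = 3 - 177760/7 = -177739/7 ≈ -25391.)
E(b) = -b/3
N(M) = -753 - 3*M (N(M) = 3*((-77 - 174) - M) = 3*(-251 - M) = -753 - 3*M)
S = -236960 (S = -79153 - 157807 = -236960)
p(U) = 19*U/3 (p(U) = (-⅓*(-19))*U = 19*U/3)
J = 37123/3108 (J = -177739/(7*(-753 - 3*(-103))) - 74214/((19/3)*259) = -177739/(7*(-753 + 309)) - 74214/4921/3 = -177739/7/(-444) - 74214*3/4921 = -177739/7*(-1/444) - 1674/37 = 177739/3108 - 1674/37 = 37123/3108 ≈ 11.944)
J - S = 37123/3108 - 1*(-236960) = 37123/3108 + 236960 = 736508803/3108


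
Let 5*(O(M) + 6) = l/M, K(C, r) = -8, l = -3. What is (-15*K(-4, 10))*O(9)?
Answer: -728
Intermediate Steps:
O(M) = -6 - 3/(5*M) (O(M) = -6 + (-3/M)/5 = -6 - 3/(5*M))
(-15*K(-4, 10))*O(9) = (-15*(-8))*(-6 - 3/5/9) = 120*(-6 - 3/5*1/9) = 120*(-6 - 1/15) = 120*(-91/15) = -728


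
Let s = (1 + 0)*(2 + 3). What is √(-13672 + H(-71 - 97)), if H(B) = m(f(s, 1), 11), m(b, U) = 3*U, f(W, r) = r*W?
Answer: I*√13639 ≈ 116.79*I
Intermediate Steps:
s = 5 (s = 1*5 = 5)
f(W, r) = W*r
H(B) = 33 (H(B) = 3*11 = 33)
√(-13672 + H(-71 - 97)) = √(-13672 + 33) = √(-13639) = I*√13639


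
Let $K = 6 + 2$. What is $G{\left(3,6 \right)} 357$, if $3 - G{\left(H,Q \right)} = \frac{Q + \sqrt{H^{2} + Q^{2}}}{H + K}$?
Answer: $\frac{9639}{11} - \frac{1071 \sqrt{5}}{11} \approx 658.56$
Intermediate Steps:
$K = 8$
$G{\left(H,Q \right)} = 3 - \frac{Q + \sqrt{H^{2} + Q^{2}}}{8 + H}$ ($G{\left(H,Q \right)} = 3 - \frac{Q + \sqrt{H^{2} + Q^{2}}}{H + 8} = 3 - \frac{Q + \sqrt{H^{2} + Q^{2}}}{8 + H}$)
$G{\left(3,6 \right)} 357 = \frac{24 - 6 - \sqrt{3^{2} + 6^{2}} + 3 \cdot 3}{8 + 3} \cdot 357 = \frac{24 - 6 - \sqrt{9 + 36} + 9}{11} \cdot 357 = \frac{24 - 6 - \sqrt{45} + 9}{11} \cdot 357 = \frac{24 - 6 - 3 \sqrt{5} + 9}{11} \cdot 357 = \frac{27 - 3 \sqrt{5}}{11} \cdot 357 = \left(\frac{27}{11} - \frac{3 \sqrt{5}}{11}\right) 357 = \frac{9639}{11} - \frac{1071 \sqrt{5}}{11}$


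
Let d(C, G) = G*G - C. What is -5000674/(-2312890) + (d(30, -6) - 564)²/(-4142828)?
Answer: 2499597698014/1197738181615 ≈ 2.0869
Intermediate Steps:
d(C, G) = G² - C
-5000674/(-2312890) + (d(30, -6) - 564)²/(-4142828) = -5000674/(-2312890) + (((-6)² - 1*30) - 564)²/(-4142828) = -5000674*(-1/2312890) + ((36 - 30) - 564)²*(-1/4142828) = 2500337/1156445 + (6 - 564)²*(-1/4142828) = 2500337/1156445 + (-558)²*(-1/4142828) = 2500337/1156445 + 311364*(-1/4142828) = 2500337/1156445 - 77841/1035707 = 2499597698014/1197738181615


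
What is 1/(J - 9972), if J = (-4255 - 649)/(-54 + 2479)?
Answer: -2425/24187004 ≈ -0.00010026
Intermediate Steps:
J = -4904/2425 ≈ -2.0223
1/(J - 9972) = 1/(-4904/2425 - 9972) = 1/(-24187004/2425) = -2425/24187004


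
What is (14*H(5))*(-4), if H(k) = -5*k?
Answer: 1400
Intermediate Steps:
(14*H(5))*(-4) = (14*(-5*5))*(-4) = (14*(-25))*(-4) = -350*(-4) = 1400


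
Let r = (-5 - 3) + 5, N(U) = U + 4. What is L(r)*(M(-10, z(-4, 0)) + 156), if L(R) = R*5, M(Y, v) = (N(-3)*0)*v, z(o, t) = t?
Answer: -2340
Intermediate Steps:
N(U) = 4 + U
M(Y, v) = 0 (M(Y, v) = ((4 - 3)*0)*v = (1*0)*v = 0*v = 0)
r = -3 (r = -8 + 5 = -3)
L(R) = 5*R
L(r)*(M(-10, z(-4, 0)) + 156) = (5*(-3))*(0 + 156) = -15*156 = -2340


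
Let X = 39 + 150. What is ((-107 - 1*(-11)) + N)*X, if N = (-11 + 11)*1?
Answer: -18144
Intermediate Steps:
X = 189
N = 0 (N = 0*1 = 0)
((-107 - 1*(-11)) + N)*X = ((-107 - 1*(-11)) + 0)*189 = ((-107 + 11) + 0)*189 = (-96 + 0)*189 = -96*189 = -18144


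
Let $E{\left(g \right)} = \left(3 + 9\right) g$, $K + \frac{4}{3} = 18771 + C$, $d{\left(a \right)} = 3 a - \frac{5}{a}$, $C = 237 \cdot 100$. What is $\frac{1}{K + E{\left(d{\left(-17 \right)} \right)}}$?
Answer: $\frac{51}{2134921} \approx 2.3888 \cdot 10^{-5}$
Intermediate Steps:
$C = 23700$
$d{\left(a \right)} = - \frac{5}{a} + 3 a$
$K = \frac{127409}{3}$ ($K = - \frac{4}{3} + \left(18771 + 23700\right) = - \frac{4}{3} + 42471 = \frac{127409}{3} \approx 42470.0$)
$E{\left(g \right)} = 12 g$
$\frac{1}{K + E{\left(d{\left(-17 \right)} \right)}} = \frac{1}{\frac{127409}{3} + 12 \left(- \frac{5}{-17} + 3 \left(-17\right)\right)} = \frac{1}{\frac{127409}{3} + 12 \left(\left(-5\right) \left(- \frac{1}{17}\right) - 51\right)} = \frac{1}{\frac{127409}{3} + 12 \left(\frac{5}{17} - 51\right)} = \frac{1}{\frac{127409}{3} + 12 \left(- \frac{862}{17}\right)} = \frac{1}{\frac{127409}{3} - \frac{10344}{17}} = \frac{1}{\frac{2134921}{51}} = \frac{51}{2134921}$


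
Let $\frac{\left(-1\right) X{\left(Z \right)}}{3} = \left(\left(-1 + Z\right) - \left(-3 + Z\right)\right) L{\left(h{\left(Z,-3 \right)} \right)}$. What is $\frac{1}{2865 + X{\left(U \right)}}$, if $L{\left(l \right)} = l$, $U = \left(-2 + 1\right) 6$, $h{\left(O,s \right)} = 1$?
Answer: $\frac{1}{2859} \approx 0.00034977$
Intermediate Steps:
$U = -6$ ($U = \left(-1\right) 6 = -6$)
$X{\left(Z \right)} = -6$ ($X{\left(Z \right)} = - 3 \left(\left(-1 + Z\right) - \left(-3 + Z\right)\right) 1 = - 3 \cdot 2 \cdot 1 = \left(-3\right) 2 = -6$)
$\frac{1}{2865 + X{\left(U \right)}} = \frac{1}{2865 - 6} = \frac{1}{2859}$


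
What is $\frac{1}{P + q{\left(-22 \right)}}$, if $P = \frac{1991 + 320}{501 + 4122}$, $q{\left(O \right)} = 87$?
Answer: $\frac{4623}{404512} \approx 0.011429$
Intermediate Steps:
$P = \frac{2311}{4623} \approx 0.49989$
$\frac{1}{P + q{\left(-22 \right)}} = \frac{1}{\frac{2311}{4623} + 87} = \frac{1}{\frac{404512}{4623}} = \frac{4623}{404512}$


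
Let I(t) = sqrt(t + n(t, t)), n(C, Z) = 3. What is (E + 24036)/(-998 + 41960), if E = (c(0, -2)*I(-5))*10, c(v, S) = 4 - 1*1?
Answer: 4006/6827 + 5*I*sqrt(2)/6827 ≈ 0.58679 + 0.0010357*I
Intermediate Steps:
c(v, S) = 3 (c(v, S) = 4 - 1 = 3)
I(t) = sqrt(3 + t) (I(t) = sqrt(t + 3) = sqrt(3 + t))
E = 30*I*sqrt(2) (E = (3*sqrt(3 - 5))*10 = (3*sqrt(-2))*10 = (3*(I*sqrt(2)))*10 = (3*I*sqrt(2))*10 = 30*I*sqrt(2) ≈ 42.426*I)
(E + 24036)/(-998 + 41960) = (30*I*sqrt(2) + 24036)/(-998 + 41960) = (24036 + 30*I*sqrt(2))/40962 = (24036 + 30*I*sqrt(2))*(1/40962) = 4006/6827 + 5*I*sqrt(2)/6827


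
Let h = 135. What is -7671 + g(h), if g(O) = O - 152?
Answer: -7688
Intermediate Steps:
g(O) = -152 + O
-7671 + g(h) = -7671 + (-152 + 135) = -7671 - 17 = -7688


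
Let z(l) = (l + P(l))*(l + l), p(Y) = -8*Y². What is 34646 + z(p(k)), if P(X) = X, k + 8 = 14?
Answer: 366422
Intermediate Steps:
k = 6 (k = -8 + 14 = 6)
z(l) = 4*l² (z(l) = (l + l)*(l + l) = (2*l)*(2*l) = 4*l²)
34646 + z(p(k)) = 34646 + 4*(-8*6²)² = 34646 + 4*(-8*36)² = 34646 + 4*(-288)² = 34646 + 4*82944 = 34646 + 331776 = 366422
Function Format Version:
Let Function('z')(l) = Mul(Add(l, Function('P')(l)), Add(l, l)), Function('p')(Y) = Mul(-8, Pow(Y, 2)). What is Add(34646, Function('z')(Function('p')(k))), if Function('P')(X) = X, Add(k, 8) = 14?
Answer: 366422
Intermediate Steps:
k = 6 (k = Add(-8, 14) = 6)
Function('z')(l) = Mul(4, Pow(l, 2)) (Function('z')(l) = Mul(Add(l, l), Add(l, l)) = Mul(Mul(2, l), Mul(2, l)) = Mul(4, Pow(l, 2)))
Add(34646, Function('z')(Function('p')(k))) = Add(34646, Mul(4, Pow(Mul(-8, Pow(6, 2)), 2))) = Add(34646, Mul(4, Pow(Mul(-8, 36), 2))) = Add(34646, Mul(4, Pow(-288, 2))) = Add(34646, Mul(4, 82944)) = Add(34646, 331776) = 366422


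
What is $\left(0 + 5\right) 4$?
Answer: $20$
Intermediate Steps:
$\left(0 + 5\right) 4 = 5 \cdot 4 = 20$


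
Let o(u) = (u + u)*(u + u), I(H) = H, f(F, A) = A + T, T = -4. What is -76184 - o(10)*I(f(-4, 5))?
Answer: -76584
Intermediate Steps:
f(F, A) = -4 + A (f(F, A) = A - 4 = -4 + A)
o(u) = 4*u² (o(u) = (2*u)*(2*u) = 4*u²)
-76184 - o(10)*I(f(-4, 5)) = -76184 - 4*10²*(-4 + 5) = -76184 - 4*100 = -76184 - 400 = -76584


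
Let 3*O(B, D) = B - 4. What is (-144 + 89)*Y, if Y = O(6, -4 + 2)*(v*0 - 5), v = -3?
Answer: 550/3 ≈ 183.33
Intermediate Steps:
O(B, D) = -4/3 + B/3 (O(B, D) = (B - 4)/3 = (-4 + B)/3 = -4/3 + B/3)
Y = -10/3 (Y = (-4/3 + (1/3)*6)*(-3*0 - 5) = (-4/3 + 2)*(0 - 5) = (2/3)*(-5) = -10/3 ≈ -3.3333)
(-144 + 89)*Y = (-144 + 89)*(-10/3) = -55*(-10/3) = 550/3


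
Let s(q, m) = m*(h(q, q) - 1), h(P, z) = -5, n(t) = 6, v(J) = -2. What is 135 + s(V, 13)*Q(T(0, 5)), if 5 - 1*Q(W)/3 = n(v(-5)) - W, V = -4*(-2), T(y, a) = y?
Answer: 369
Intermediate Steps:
V = 8
s(q, m) = -6*m (s(q, m) = m*(-5 - 1) = m*(-6) = -6*m)
Q(W) = -3 + 3*W (Q(W) = 15 - 3*(6 - W) = 15 + (-18 + 3*W) = -3 + 3*W)
135 + s(V, 13)*Q(T(0, 5)) = 135 + (-6*13)*(-3 + 3*0) = 135 - 78*(-3 + 0) = 135 - 78*(-3) = 135 + 234 = 369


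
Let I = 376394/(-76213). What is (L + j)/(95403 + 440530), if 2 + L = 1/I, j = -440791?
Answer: -165911916655/201721965602 ≈ -0.82248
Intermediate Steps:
I = -376394/76213 (I = 376394*(-1/76213) = -376394/76213 ≈ -4.9387)
L = -829001/376394 (L = -2 + 1/(-376394/76213) = -2 - 76213/376394 = -829001/376394 ≈ -2.2025)
(L + j)/(95403 + 440530) = (-829001/376394 - 440791)/(95403 + 440530) = -165911916655/376394/535933 = -165911916655/376394*1/535933 = -165911916655/201721965602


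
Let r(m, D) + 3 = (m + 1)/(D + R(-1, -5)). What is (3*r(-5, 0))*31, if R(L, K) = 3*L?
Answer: -155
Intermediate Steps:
r(m, D) = -3 + (1 + m)/(-3 + D) (r(m, D) = -3 + (m + 1)/(D + 3*(-1)) = -3 + (1 + m)/(D - 3) = -3 + (1 + m)/(-3 + D))
(3*r(-5, 0))*31 = (3*((10 - 5 - 3*0)/(-3 + 0)))*31 = (3*((10 - 5 + 0)/(-3)))*31 = (3*(-⅓*5))*31 = (3*(-5/3))*31 = -5*31 = -155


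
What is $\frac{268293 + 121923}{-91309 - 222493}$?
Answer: $- \frac{195108}{156901} \approx -1.2435$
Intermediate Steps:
$\frac{268293 + 121923}{-91309 - 222493} = \frac{390216}{-313802} = 390216 \left(- \frac{1}{313802}\right) = - \frac{195108}{156901}$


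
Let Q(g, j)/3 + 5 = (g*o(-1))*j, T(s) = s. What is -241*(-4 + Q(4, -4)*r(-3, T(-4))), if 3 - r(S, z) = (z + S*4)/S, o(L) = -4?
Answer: 100497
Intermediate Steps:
Q(g, j) = -15 - 12*g*j (Q(g, j) = -15 + 3*((g*(-4))*j) = -15 + 3*((-4*g)*j) = -15 + 3*(-4*g*j) = -15 - 12*g*j)
r(S, z) = 3 - (z + 4*S)/S (r(S, z) = 3 - (z + S*4)/S = 3 - (z + 4*S)/S)
-241*(-4 + Q(4, -4)*r(-3, T(-4))) = -241*(-4 + (-15 - 12*4*(-4))*((-1*(-3) - 1*(-4))/(-3))) = -241*(-4 + (-15 + 192)*(-(3 + 4)/3)) = -241*(-4 + 177*(-⅓*7)) = -241*(-4 + 177*(-7/3)) = -241*(-4 - 413) = -241*(-417) = 100497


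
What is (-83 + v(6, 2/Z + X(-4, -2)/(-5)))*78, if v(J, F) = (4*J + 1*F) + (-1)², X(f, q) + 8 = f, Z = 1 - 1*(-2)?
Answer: -21424/5 ≈ -4284.8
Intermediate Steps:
Z = 3 (Z = 1 + 2 = 3)
X(f, q) = -8 + f
v(J, F) = 1 + F + 4*J (v(J, F) = (4*J + F) + 1 = (F + 4*J) + 1 = 1 + F + 4*J)
(-83 + v(6, 2/Z + X(-4, -2)/(-5)))*78 = (-83 + (1 + (2/3 + (-8 - 4)/(-5)) + 4*6))*78 = (-83 + (1 + (2*(⅓) - 12*(-⅕)) + 24))*78 = (-83 + (1 + (⅔ + 12/5) + 24))*78 = (-83 + (1 + 46/15 + 24))*78 = (-83 + 421/15)*78 = -824/15*78 = -21424/5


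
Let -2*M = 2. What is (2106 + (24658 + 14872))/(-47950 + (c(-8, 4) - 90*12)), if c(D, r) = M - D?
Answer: -41636/49023 ≈ -0.84932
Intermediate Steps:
M = -1 (M = -½*2 = -1)
c(D, r) = -1 - D
(2106 + (24658 + 14872))/(-47950 + (c(-8, 4) - 90*12)) = (2106 + (24658 + 14872))/(-47950 + ((-1 - 1*(-8)) - 90*12)) = (2106 + 39530)/(-47950 + ((-1 + 8) - 1080)) = 41636/(-47950 + (7 - 1080)) = 41636/(-47950 - 1073) = 41636/(-49023) = 41636*(-1/49023) = -41636/49023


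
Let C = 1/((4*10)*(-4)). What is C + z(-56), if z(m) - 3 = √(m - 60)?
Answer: 479/160 + 2*I*√29 ≈ 2.9938 + 10.77*I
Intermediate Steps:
z(m) = 3 + √(-60 + m) (z(m) = 3 + √(m - 60) = 3 + √(-60 + m))
C = -1/160 (C = 1/(40*(-4)) = 1/(-160) = -1/160 ≈ -0.0062500)
C + z(-56) = -1/160 + (3 + √(-60 - 56)) = -1/160 + (3 + √(-116)) = -1/160 + (3 + 2*I*√29) = 479/160 + 2*I*√29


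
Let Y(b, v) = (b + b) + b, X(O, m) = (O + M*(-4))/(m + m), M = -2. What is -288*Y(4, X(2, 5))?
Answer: -3456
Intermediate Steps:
X(O, m) = (8 + O)/(2*m) (X(O, m) = (O - 2*(-4))/(m + m) = (O + 8)/((2*m)) = (8 + O)*(1/(2*m)) = (8 + O)/(2*m))
Y(b, v) = 3*b (Y(b, v) = 2*b + b = 3*b)
-288*Y(4, X(2, 5)) = -864*4 = -288*12 = -3456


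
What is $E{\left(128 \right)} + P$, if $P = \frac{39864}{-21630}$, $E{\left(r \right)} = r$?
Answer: $\frac{454796}{3605} \approx 126.16$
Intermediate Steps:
$P = - \frac{6644}{3605}$ ($P = 39864 \left(- \frac{1}{21630}\right) = - \frac{6644}{3605} \approx -1.843$)
$E{\left(128 \right)} + P = 128 - \frac{6644}{3605} = \frac{454796}{3605}$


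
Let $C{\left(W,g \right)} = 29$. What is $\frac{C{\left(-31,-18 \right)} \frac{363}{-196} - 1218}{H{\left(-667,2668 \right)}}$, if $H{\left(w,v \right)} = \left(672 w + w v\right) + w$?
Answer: $\frac{8595}{15061228} \approx 0.00057067$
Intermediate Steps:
$H{\left(w,v \right)} = 673 w + v w$ ($H{\left(w,v \right)} = \left(672 w + v w\right) + w = 673 w + v w$)
$\frac{C{\left(-31,-18 \right)} \frac{363}{-196} - 1218}{H{\left(-667,2668 \right)}} = \frac{29 \frac{363}{-196} - 1218}{\left(-667\right) \left(673 + 2668\right)} = \frac{29 \cdot 363 \left(- \frac{1}{196}\right) - 1218}{\left(-667\right) 3341} = \frac{29 \left(- \frac{363}{196}\right) - 1218}{-2228447} = \left(- \frac{10527}{196} - 1218\right) \left(- \frac{1}{2228447}\right) = \left(- \frac{249255}{196}\right) \left(- \frac{1}{2228447}\right) = \frac{8595}{15061228}$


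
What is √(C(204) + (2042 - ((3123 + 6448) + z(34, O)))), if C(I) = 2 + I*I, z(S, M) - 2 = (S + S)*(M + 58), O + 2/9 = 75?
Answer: √225523/3 ≈ 158.30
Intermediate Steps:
O = 673/9 (O = -2/9 + 75 = 673/9 ≈ 74.778)
z(S, M) = 2 + 2*S*(58 + M) (z(S, M) = 2 + (S + S)*(M + 58) = 2 + (2*S)*(58 + M) = 2 + 2*S*(58 + M))
C(I) = 2 + I²
√(C(204) + (2042 - ((3123 + 6448) + z(34, O)))) = √((2 + 204²) + (2042 - ((3123 + 6448) + (2 + 116*34 + 2*(673/9)*34)))) = √((2 + 41616) + (2042 - (9571 + (2 + 3944 + 45764/9)))) = √(41618 + (2042 - (9571 + 81278/9))) = √(41618 + (2042 - 1*167417/9)) = √(41618 + (2042 - 167417/9)) = √(41618 - 149039/9) = √(225523/9) = √225523/3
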